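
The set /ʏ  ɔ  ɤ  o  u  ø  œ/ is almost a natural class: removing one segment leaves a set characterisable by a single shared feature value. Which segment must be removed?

[round] groups all but one: /œ, o, ʏ, ø, ɔ, u/ share [+round] while /ɤ/ (mid back unrounded tense vowel) alone is [-round]. Removing any other segment would not leave a single-feature class that excludes it.

ɤ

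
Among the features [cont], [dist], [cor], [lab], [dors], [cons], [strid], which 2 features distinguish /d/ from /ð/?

[continuant], [distributed]

/d/ is the voiced alveolar stop and /ð/ is the voiced dental fricative. Both are [+coronal], [−labial], [−dorsal], [+consonantal], [−strident]. /d/ is [−continuant] while /ð/ is [+continuant]; /d/ is [−distributed] while /ð/ is [+distributed], so the distinguishing features are [continuant], [distributed].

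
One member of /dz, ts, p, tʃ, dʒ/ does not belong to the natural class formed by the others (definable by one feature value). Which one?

p

[delayed release] (equivalently [strident], [labial], [coronal]) groups all but one: /dz, tʃ, ts, dʒ/ share [+delayed release] while /p/ (voiceless bilabial stop) alone is [−delayed release]. Removing any other segment would not leave a single-feature class that excludes it.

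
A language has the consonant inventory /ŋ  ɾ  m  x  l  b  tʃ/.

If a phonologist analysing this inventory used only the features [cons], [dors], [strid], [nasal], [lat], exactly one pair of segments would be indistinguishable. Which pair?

b, ɾ

On the given features, /b/ and /ɾ/ have an identical profile: [+consonantal], [-dorsal], [-strident], [-nasal], [-lateral]. No other two segments in the inventory coincide on all 5 features. (They do differ in [sonorant], [labial] and [coronal], which are not among the given features.)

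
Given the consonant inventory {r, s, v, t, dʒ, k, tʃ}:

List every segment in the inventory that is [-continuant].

The feature [continuant] marks segments produced without complete oral closure. In this inventory /t, dʒ, k, tʃ/ lack that property, so they are [-continuant]; /r, s, v/ are [+continuant].

t, dʒ, k, tʃ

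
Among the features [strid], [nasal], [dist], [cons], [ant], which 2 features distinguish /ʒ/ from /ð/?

/ʒ/ is the voiced postalveolar fricative and /ð/ is the voiced dental fricative. Both are [−nasal], [+distributed], [+consonantal]. /ʒ/ is [+strident] while /ð/ is [−strident]; /ʒ/ is [−anterior] while /ð/ is [+anterior], so the distinguishing features are [strident], [anterior].

[strident], [anterior]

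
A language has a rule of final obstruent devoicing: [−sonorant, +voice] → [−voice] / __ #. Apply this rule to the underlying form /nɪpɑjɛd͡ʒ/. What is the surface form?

Only the final segment /d͡ʒ/ is both word-final and matches the structural description. It is a voiced postalveolar affricate, so [−sonorant, +voice] holds; changing it to [−voice] with all other features held fixed yields /t͡ʃ/ (voiceless postalveolar affricate). No other segment meets both the structural description and the environment, so the output is [nɪpɑjɛt͡ʃ].

[nɪpɑjɛt͡ʃ]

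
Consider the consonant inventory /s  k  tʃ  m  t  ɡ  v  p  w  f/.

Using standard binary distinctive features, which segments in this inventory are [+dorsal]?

k, ɡ, w

The [+dorsal] segments here are /k, ɡ, w/; the remaining /s, tʃ, m, t, v, p, f/ are [−dorsal].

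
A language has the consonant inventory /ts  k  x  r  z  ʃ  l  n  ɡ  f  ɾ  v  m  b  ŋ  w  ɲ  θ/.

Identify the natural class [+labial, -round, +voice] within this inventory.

The [+labial] segments are /f, v, m, b, w/.
Intersecting with [-round] gives /f, v, m, b/.
Among these, [+voice] leaves /v, m, b/.

v, m, b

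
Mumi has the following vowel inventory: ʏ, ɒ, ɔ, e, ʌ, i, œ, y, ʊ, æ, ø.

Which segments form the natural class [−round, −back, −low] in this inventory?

Eliminate segments failing any feature: /ʏ, ɒ, ɔ, œ, y, ʊ, ø/ are [+round]; /ʌ/ is [+back]; /æ/ is [+low]. The remaining /e, i/ satisfy [−round], [−back], [−low].

e, i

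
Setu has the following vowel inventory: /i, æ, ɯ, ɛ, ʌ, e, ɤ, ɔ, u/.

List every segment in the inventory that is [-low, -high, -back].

Eliminate segments failing any feature: /i, ɯ, u/ are [+high]; /æ/ is [+low]; /ʌ, ɤ, ɔ/ are [+back]. The remaining /ɛ, e/ satisfy [-low], [-high], [-back].

ɛ, e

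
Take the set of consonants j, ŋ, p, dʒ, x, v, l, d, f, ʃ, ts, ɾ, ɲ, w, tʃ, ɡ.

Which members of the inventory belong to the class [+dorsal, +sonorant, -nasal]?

Among the inventory, the [+dorsal] segments are /j, ŋ, x, ɲ, w, ɡ/.
Among these, [+sonorant] gives /j, ŋ, ɲ, w/.
Then [-nasal] leaves /j, w/.

j, w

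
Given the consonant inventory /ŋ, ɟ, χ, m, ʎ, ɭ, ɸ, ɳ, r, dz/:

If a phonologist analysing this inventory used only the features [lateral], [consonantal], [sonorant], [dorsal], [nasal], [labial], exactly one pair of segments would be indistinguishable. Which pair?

χ, ɟ

/χ/ (voiceless uvular fricative) and /ɟ/ (voiced palatal stop) are both [−lateral], [+consonantal], [−sonorant], [+dorsal], [−nasal], [−labial], so none of the listed features separates them. (They do differ in [voice], [continuant], [high] and [back], which are not among the given features.) Every other pair in the inventory differs on at least one listed feature.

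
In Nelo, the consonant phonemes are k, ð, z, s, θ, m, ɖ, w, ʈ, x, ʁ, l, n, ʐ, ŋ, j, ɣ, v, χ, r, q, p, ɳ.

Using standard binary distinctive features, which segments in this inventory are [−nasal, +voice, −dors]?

ð, z, ɖ, l, ʐ, v, r

Eliminate segments failing any feature: /k, s, θ, ʈ, x, χ, q, p/ are [−voice]; /m, n, ŋ, ɳ/ are [+nasal]; /w, ʁ, j, ɣ/ are [+dorsal]. The remaining /ð, z, ɖ, l, ʐ, v, r/ satisfy [−nasal], [+voice], [−dorsal].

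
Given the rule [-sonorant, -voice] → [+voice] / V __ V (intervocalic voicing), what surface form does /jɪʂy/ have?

[jɪʐy]

/ʂ/ satisfies [-sonorant, -voice] and sits in V __ V. The [+voice] counterpart of the voiceless retroflex fricative is /ʐ/. Other segments in /jɪʂy/ either fail the structural description or are not in the environment, so the surface form is [jɪʐy].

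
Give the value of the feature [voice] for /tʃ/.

[−voice]

As the voiceless postalveolar affricate, /tʃ/ is [−voice].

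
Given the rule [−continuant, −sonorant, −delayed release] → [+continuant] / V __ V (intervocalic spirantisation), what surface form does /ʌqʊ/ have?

[ʌχʊ]

/q/ satisfies [−continuant, −sonorant, −delayed release] and sits in V __ V. The [+continuant] counterpart of the voiceless uvular stop is /χ/. Other segments in /ʌqʊ/ either fail the structural description or are not in the environment, so the surface form is [ʌχʊ].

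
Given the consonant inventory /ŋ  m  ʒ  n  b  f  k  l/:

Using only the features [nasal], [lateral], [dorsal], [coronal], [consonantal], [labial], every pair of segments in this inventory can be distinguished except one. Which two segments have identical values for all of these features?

On the given features, /b/ and /f/ have an identical profile: [-nasal], [-lateral], [-dorsal], [-coronal], [+consonantal], [+labial]. No other two segments in the inventory coincide on all 6 features. (They do differ in [voice] and [continuant], which are not among the given features.)

b, f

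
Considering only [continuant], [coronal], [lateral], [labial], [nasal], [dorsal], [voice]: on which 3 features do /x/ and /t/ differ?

[continuant], [coronal], [dorsal]

The two segments share [-lateral], [-labial], [-nasal], [-voice]. The only features from the list on which they differ: /x/ is [+continuant] while /t/ is [-continuant]; /x/ is [-coronal] while /t/ is [+coronal]; /x/ is [+dorsal] while /t/ is [-dorsal].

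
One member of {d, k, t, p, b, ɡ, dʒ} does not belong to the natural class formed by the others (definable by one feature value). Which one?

/t, d, k, ɡ, b, p/ are all [−delayed release], but /dʒ/ (voiced postalveolar affricate) is [+delayed release]. No other single segment can be removed to leave a set sharing one feature value that the removed segment lacks, so /dʒ/ is the odd one out.

dʒ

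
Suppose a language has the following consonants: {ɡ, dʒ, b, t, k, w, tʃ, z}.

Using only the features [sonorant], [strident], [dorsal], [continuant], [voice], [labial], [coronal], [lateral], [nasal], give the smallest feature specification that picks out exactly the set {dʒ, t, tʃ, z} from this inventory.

Every target segment is [+coronal] and no other inventory member is, so one feature is enough.

[+coronal]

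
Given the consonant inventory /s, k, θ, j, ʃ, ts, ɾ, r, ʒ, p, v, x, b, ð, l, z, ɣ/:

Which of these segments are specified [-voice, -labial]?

s, k, θ, ʃ, ts, x

Checking each segment against [-voice], [-labial]: /s/ (voiceless alveolar fricative), /k/ (voiceless velar stop), /θ/ (voiceless dental fricative), /ʃ/ (voiceless postalveolar fricative), /ts/ (voiceless alveolar affricate), /x/ (voiceless velar fricative) satisfy every feature; every other segment in the inventory fails at least one.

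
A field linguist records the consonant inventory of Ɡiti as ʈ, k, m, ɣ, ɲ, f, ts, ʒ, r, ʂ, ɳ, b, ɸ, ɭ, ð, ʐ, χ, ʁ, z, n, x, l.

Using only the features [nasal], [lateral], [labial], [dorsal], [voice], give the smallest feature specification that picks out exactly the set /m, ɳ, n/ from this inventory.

[+nasal, −dorsal]

Every target segment is [+nasal], [−dorsal]; each remaining inventory member fails at least one of these. Each conjunct is needed — [−dorsal] alone would also admit /ʈ, f, ts, ʒ, …/; [+nasal] alone would also admit /ɲ/ — and no other single listed feature has exactly this extension, so two is the minimum.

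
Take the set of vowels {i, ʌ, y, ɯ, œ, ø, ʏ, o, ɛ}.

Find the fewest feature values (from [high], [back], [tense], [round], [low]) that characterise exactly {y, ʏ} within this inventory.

[+high, +round]

The class [+high], [+round] has exactly /y, ʏ/ as its extension in this inventory. No smaller conjunction from the listed features achieves this: [+round] alone would also admit /œ, ø, o/; [+high] alone would also admit /i, ɯ/; and checking the remaining single features turns up none with this extension.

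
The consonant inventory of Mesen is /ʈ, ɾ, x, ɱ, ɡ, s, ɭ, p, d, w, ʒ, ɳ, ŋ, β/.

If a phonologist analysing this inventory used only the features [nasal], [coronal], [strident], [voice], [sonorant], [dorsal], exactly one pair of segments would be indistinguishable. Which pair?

On the given features, /ɭ/ and /ɾ/ have an identical profile: [-nasal], [+coronal], [-strident], [+voice], [+sonorant], [-dorsal]. No other two segments in the inventory coincide on all 6 features. (They do differ in [lateral] and [anterior], which are not among the given features.)

ɭ, ɾ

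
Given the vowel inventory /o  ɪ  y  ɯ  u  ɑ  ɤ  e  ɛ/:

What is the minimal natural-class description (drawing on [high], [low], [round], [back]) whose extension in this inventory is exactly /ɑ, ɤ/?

The class [−high], [+back], [−round] has exactly /ɑ, ɤ/ as its extension in this inventory. No smaller conjunction from the listed features achieves this: [+back, −round] alone would also admit /ɯ/; [−high, −round] alone would also admit /e, ɛ/; [−high, +back] alone would also admit /o/; and checking the remaining two-feature bundles turns up none with this extension.

[−high, +back, −round]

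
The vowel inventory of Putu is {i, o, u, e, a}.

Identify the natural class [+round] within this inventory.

The feature [round] marks segments produced with lip rounding. In this inventory /o, u/ have that property, so they are [+round]; /i, e, a/ are [−round].

o, u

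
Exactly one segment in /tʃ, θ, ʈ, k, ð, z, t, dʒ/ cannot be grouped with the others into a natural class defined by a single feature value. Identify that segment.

/θ, dʒ, t, ʈ, z, ð, tʃ/ are all [+coronal], but /k/ (voiceless velar stop) is [−coronal]. No other single segment can be removed to leave a set sharing one feature value that the removed segment lacks, so /k/ is the odd one out.

k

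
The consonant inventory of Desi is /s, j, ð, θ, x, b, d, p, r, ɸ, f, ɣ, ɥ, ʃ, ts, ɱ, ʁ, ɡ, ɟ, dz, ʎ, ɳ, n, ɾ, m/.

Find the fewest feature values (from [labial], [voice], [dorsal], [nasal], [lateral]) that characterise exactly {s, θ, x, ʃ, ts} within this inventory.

The class [−voice], [−labial] has exactly /s, θ, x, ʃ, ts/ as its extension in this inventory. No smaller conjunction from the listed features achieves this: [−labial] alone would also admit /j, ð, d, r, …/; [−voice] alone would also admit /p, ɸ, f/; and checking the remaining single features turns up none with this extension.

[−voice, −labial]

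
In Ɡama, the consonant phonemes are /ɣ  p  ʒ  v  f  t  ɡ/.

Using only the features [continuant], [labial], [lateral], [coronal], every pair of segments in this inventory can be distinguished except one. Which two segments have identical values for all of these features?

v, f

Both /v/ and /f/ are [+continuant], [+labial], [-lateral], [-coronal]. Since the list omits [voice] — which does distinguish the voiced labiodental fricative from the voiceless labiodental fricative — this pair collapses; all other pairs remain distinct.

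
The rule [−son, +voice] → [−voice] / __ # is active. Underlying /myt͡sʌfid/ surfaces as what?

[myt͡sʌfit]

/d/ satisfies [−son, +voice] and sits in __ #. The [−voice] counterpart of the voiced alveolar stop is /t/. Other segments in /myt͡sʌfid/ either fail the structural description or are not in the environment, so the surface form is [myt͡sʌfit].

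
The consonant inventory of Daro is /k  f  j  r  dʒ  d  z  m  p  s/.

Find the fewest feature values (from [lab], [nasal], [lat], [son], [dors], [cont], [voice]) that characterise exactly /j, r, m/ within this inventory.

Every target segment is [+sonorant] and no other inventory member is, so one feature is enough.

[+son]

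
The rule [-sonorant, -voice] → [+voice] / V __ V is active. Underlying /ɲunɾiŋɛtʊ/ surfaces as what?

/t/ satisfies [-sonorant, -voice] and sits in V __ V. The [+voice] counterpart of the voiceless alveolar stop is /d/. Other segments in /ɲunɾiŋɛtʊ/ either fail the structural description or are not in the environment, so the surface form is [ɲunɾiŋɛdʊ].

[ɲunɾiŋɛdʊ]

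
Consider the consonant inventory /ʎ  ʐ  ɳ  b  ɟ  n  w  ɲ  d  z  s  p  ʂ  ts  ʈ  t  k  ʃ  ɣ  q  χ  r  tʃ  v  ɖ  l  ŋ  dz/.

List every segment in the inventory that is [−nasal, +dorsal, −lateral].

Checking each segment against [−nasal], [+dorsal], [−lateral]: /ɟ/ (voiced palatal stop), /w/ (labial-velar glide), /k/ (voiceless velar stop), /ɣ/ (voiced velar fricative), /q/ (voiceless uvular stop), /χ/ (voiceless uvular fricative) satisfy every feature; every other segment in the inventory fails at least one.

ɟ, w, k, ɣ, q, χ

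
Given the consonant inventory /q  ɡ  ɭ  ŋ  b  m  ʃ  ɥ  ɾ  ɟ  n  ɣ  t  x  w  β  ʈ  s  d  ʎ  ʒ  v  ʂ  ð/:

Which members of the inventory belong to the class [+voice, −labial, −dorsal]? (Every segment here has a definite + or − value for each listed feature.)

Checking each segment against [+voice], [−labial], [−dorsal]: /ɭ/ (retroflex lateral approximant), /ɾ/ (alveolar tap), /n/ (alveolar nasal), /d/ (voiced alveolar stop), /ʒ/ (voiced postalveolar fricative), /ð/ (voiced dental fricative) satisfy every feature; every other segment in the inventory fails at least one.

ɭ, ɾ, n, d, ʒ, ð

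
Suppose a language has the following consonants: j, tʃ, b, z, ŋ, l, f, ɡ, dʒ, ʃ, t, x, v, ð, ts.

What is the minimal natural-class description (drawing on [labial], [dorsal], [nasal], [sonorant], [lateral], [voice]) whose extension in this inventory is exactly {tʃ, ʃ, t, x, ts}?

The class [−voice], [−labial] has exactly /tʃ, ʃ, t, x, ts/ as its extension in this inventory. No smaller conjunction from the listed features achieves this: [−labial] alone would also admit /j, z, ŋ, l, …/; [−voice] alone would also admit /f/; and checking the remaining single features turns up none with this extension.

[−voice, −labial]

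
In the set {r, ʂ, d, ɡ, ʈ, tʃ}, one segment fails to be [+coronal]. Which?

/ɡ/ is the voiced velar stop, which is [−coronal]; the rest — /r, d, ʈ, ʂ, tʃ/ — are [+coronal].

ɡ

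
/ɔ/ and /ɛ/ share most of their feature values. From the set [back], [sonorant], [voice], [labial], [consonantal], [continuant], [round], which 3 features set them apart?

[labial], [round], [back]

/ɔ/ (mid back rounded lax vowel) and /ɛ/ (mid front unrounded lax vowel) agree on [+sonorant], [+voice], [−consonantal], [+continuant]. They differ on [labial] (/ɔ/ [+], /ɛ/ [−]), [round] (/ɔ/ [+], /ɛ/ [−]), [back] (/ɔ/ [+], /ɛ/ [−]).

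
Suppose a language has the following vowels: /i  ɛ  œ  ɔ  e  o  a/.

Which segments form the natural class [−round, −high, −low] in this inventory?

Checking each segment against [−round], [−high], [−low]: /ɛ/ (mid front unrounded lax vowel), /e/ (mid front unrounded tense vowel) satisfy every feature; every other segment in the inventory fails at least one.

ɛ, e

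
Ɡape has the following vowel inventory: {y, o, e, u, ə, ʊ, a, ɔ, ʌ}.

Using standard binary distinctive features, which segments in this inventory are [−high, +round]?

Eliminate segments failing any feature: /y, u, ʊ/ are [+high]; /e, ə, a, ʌ/ are [−round]. The remaining /o, ɔ/ satisfy [−high], [+round].

o, ɔ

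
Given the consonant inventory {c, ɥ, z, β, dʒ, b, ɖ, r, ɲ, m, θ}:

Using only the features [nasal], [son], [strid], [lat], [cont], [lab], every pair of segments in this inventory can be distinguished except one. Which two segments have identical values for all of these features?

Both /c/ and /ɖ/ are [−nasal], [−sonorant], [−strident], [−lateral], [−continuant], [−labial]. Since the list omits [voice] and [dorsal] — which do distinguish the voiceless palatal stop from the voiced retroflex stop — this pair collapses; all other pairs remain distinct.

c, ɖ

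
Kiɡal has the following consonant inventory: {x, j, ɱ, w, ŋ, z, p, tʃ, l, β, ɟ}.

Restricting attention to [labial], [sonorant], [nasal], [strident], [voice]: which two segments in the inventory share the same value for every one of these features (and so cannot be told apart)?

j, l

On the given features, /j/ and /l/ have an identical profile: [−labial], [+sonorant], [−nasal], [−strident], [+voice]. No other two segments in the inventory coincide on all 5 features. (They do differ in [lateral] and [dorsal], which are not among the given features.)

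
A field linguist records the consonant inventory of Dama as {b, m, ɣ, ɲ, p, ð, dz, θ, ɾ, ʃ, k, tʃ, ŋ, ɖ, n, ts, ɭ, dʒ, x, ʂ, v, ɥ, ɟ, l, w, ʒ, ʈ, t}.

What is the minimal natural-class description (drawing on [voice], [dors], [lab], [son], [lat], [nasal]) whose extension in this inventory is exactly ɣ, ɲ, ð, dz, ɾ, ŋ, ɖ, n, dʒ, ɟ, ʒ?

[+voice, −lat, −lab]

Every target segment is [+voice], [−lateral], [−labial]; each remaining inventory member fails at least one of these. Each conjunct is needed — [−lateral, −labial] alone would also admit /θ, ʃ, k, tʃ, …/; [+voice, −labial] alone would also admit /ɭ, l/; [+voice, −lateral] alone would also admit /b, m, v, ɥ, …/ — and no other combination of two listed features has exactly this extension, so three is the minimum.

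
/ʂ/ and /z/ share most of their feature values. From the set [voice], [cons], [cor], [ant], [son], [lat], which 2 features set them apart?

The two segments share [+consonantal], [+coronal], [-sonorant], [-lateral]. The only features from the list on which they differ: /ʂ/ is [-voice] while /z/ is [+voice]; /ʂ/ is [-anterior] while /z/ is [+anterior].

[voice], [anterior]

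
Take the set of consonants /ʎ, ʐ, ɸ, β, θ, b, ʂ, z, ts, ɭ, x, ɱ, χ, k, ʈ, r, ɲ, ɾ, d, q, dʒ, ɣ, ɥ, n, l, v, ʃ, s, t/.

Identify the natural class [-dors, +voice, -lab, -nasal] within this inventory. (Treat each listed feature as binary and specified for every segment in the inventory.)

ʐ, z, ɭ, r, ɾ, d, dʒ, l

Checking each segment against [-dorsal], [+voice], [-labial], [-nasal]: /ʐ/ (voiced retroflex fricative), /z/ (voiced alveolar fricative), /ɭ/ (retroflex lateral approximant), /r/ (alveolar trill), /ɾ/ (alveolar tap), /d/ (voiced alveolar stop), among others, satisfy every feature; every other segment in the inventory fails at least one.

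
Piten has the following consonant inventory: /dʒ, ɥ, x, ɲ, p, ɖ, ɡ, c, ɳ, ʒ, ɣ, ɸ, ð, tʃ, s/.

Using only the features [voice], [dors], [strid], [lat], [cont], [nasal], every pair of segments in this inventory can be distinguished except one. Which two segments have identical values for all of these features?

ɥ, ɣ

On the given features, /ɥ/ and /ɣ/ have an identical profile: [+voice], [+dorsal], [−strident], [−lateral], [+continuant], [−nasal]. No other two segments in the inventory coincide on all 6 features. (They do differ in [sonorant], [labial], [round] and [back], which are not among the given features.)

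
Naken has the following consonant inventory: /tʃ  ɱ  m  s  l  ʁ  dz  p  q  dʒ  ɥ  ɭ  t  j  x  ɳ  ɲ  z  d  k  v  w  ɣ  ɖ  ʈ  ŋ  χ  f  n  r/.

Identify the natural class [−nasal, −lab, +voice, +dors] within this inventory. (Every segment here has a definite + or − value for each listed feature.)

ʁ, j, ɣ

Checking each segment against [−nasal], [−labial], [+voice], [+dorsal]: /ʁ/ (voiced uvular fricative), /j/ (palatal glide), /ɣ/ (voiced velar fricative) satisfy every feature; every other segment in the inventory fails at least one.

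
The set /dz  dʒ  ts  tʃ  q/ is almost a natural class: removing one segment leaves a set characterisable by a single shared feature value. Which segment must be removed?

The remaining segments after removing /q/ share [+delayed release]; /q/ (voiceless uvular stop) is [−delayed release]. For every other candidate removal, the leftover set fails to share any single feature value that the removed segment lacks.

q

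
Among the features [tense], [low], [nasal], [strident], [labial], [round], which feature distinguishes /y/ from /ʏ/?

The two segments share [-low], [-nasal], [-strident], [+labial], [+round]. The only feature from the list on which they differ: /y/ is [+tense] while /ʏ/ is [-tense].

[tense]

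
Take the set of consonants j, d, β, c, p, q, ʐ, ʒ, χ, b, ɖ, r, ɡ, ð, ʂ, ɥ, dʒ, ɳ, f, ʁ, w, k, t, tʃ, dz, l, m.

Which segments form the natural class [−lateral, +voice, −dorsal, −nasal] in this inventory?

Checking each segment against [−lateral], [+voice], [−dorsal], [−nasal]: /d/ (voiced alveolar stop), /β/ (voiced bilabial fricative), /ʐ/ (voiced retroflex fricative), /ʒ/ (voiced postalveolar fricative), /b/ (voiced bilabial stop), /ɖ/ (voiced retroflex stop), among others, satisfy every feature; every other segment in the inventory fails at least one.

d, β, ʐ, ʒ, b, ɖ, r, ð, dʒ, dz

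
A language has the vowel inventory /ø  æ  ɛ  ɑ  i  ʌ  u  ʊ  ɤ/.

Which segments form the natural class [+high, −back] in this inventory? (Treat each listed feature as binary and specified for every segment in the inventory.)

Checking each segment against [+high], [−back]: /i/ (high front unrounded tense vowel) satisfies every feature; every other segment in the inventory fails at least one.

i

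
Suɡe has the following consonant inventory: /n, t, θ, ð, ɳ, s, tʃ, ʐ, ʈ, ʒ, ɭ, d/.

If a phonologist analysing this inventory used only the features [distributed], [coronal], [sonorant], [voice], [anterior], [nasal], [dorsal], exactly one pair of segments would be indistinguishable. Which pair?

On the given features, /s/ and /t/ have an identical profile: [−distributed], [+coronal], [−sonorant], [−voice], [+anterior], [−nasal], [−dorsal]. No other two segments in the inventory coincide on all 7 features. (They do differ in [continuant] and [strident], which are not among the given features.)

s, t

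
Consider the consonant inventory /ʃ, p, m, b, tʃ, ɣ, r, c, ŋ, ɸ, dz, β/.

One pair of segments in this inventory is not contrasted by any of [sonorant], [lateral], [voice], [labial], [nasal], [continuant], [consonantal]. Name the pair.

c, tʃ

On the given features, /c/ and /tʃ/ have an identical profile: [−sonorant], [−lateral], [−voice], [−labial], [−nasal], [−continuant], [+consonantal]. No other two segments in the inventory coincide on all 7 features. (They do differ in [strident], [delayed release] and [dorsal], which are not among the given features.)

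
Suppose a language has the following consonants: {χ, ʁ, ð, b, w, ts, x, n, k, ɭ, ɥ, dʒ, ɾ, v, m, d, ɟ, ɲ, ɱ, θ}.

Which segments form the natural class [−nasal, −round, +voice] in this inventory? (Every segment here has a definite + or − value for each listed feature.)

Checking each segment against [−nasal], [−round], [+voice]: /ʁ/ (voiced uvular fricative), /ð/ (voiced dental fricative), /b/ (voiced bilabial stop), /ɭ/ (retroflex lateral approximant), /dʒ/ (voiced postalveolar affricate), /ɾ/ (alveolar tap), among others, satisfy every feature; every other segment in the inventory fails at least one.

ʁ, ð, b, ɭ, dʒ, ɾ, v, d, ɟ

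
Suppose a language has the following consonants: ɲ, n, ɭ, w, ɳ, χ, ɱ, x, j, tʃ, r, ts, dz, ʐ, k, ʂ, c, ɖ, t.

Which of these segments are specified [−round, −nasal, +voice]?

Eliminate segments failing any feature: /ɲ, n, ɳ, ɱ/ are [+nasal]; /w/ is [+round]; /χ, x, tʃ, ts, k, ʂ, c, t/ are [−voice]. The remaining /ɭ, j, r, dz, ʐ, ɖ/ satisfy [−round], [−nasal], [+voice].

ɭ, j, r, dz, ʐ, ɖ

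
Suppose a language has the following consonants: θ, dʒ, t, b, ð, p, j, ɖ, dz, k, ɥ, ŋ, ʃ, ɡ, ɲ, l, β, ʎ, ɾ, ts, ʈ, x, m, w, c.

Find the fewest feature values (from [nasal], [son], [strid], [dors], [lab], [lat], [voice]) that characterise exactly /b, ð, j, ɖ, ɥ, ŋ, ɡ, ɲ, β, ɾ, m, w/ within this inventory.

[+voice, −strid, −lat]

Every target segment is [+voice], [−strident], [−lateral]; each remaining inventory member fails at least one of these. Each conjunct is needed — [−strident, −lateral] alone would also admit /θ, t, p, k, …/; [+voice, −lateral] alone would also admit /dʒ, dz/; [+voice, −strident] alone would also admit /l, ʎ/ — and no other combination of two listed features has exactly this extension, so three is the minimum.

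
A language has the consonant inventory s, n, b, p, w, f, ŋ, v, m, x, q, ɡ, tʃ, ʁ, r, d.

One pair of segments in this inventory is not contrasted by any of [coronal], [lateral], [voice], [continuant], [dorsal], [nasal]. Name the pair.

On the given features, /ʁ/ and /w/ have an identical profile: [−coronal], [−lateral], [+voice], [+continuant], [+dorsal], [−nasal]. No other two segments in the inventory coincide on all 6 features. (They do differ in [labial], [round] and [high], which are not among the given features.)

ʁ, w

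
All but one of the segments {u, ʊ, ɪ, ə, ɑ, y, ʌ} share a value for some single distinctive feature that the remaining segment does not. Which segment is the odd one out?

[low] groups all but one: /ɪ, ʊ, y, ʌ, u, ə/ share [−low] while /ɑ/ (low back unrounded vowel) alone is [+low]. Removing any other segment would not leave a single-feature class that excludes it.

ɑ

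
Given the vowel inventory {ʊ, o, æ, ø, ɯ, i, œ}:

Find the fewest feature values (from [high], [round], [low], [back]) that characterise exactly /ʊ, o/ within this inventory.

[+back, +round]

Every target segment is [+back], [+round]; each remaining inventory member fails at least one of these. Each conjunct is needed — [+round] alone would also admit /ø, œ/; [+back] alone would also admit /ɯ/ — and no other single listed feature has exactly this extension, so two is the minimum.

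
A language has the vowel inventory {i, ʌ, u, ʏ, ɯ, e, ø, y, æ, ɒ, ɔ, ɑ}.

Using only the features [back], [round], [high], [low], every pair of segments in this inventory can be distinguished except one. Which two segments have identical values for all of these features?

/ʏ/ (high front rounded lax vowel) and /y/ (high front rounded tense vowel) are both [-back], [+round], [+high], [-low], so none of the listed features separates them. (They do differ in [tense], which is not among the given features.) Every other pair in the inventory differs on at least one listed feature.

ʏ, y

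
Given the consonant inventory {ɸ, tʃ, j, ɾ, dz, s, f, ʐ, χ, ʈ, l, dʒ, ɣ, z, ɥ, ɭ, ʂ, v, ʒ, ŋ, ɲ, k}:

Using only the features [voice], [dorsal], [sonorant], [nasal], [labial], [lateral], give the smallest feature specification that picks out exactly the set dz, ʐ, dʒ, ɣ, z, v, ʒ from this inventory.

/dz, ʐ, dʒ, ɣ, z, v, ʒ/ are all [−sonorant], [+voice], and no other segment in the inventory matches both values. Dropping any one of them over-generates: [+voice] alone would also admit /j, ɾ, l, ɥ, …/; [−sonorant] alone would also admit /ɸ, tʃ, s, f, …/. No other single listed feature picks out exactly this set either, so fewer than two features will not do.

[−sonorant, +voice]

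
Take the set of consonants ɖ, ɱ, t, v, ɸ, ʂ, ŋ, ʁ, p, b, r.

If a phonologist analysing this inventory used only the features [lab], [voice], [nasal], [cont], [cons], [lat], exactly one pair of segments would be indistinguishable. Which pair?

r, ʁ

On the given features, /r/ and /ʁ/ have an identical profile: [-labial], [+voice], [-nasal], [+continuant], [+consonantal], [-lateral]. No other two segments in the inventory coincide on all 6 features. (They do differ in [coronal] and [dorsal], which are not among the given features.)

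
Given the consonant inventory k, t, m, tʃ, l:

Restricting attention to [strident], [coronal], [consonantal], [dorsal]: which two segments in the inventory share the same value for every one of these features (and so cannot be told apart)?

Both /t/ and /l/ are [-strident], [+coronal], [+consonantal], [-dorsal]. Since the list omits [sonorant], [voice] and [lateral] — which do distinguish the voiceless alveolar stop from the alveolar lateral approximant — this pair collapses; all other pairs remain distinct.

t, l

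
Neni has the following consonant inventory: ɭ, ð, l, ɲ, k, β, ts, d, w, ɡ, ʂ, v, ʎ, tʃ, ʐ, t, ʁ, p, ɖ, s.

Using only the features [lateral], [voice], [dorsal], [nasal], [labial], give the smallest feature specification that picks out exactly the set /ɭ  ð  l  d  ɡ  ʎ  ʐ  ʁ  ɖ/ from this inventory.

The class [+voice], [-nasal], [-labial] has exactly /ɭ, ð, l, d, ɡ, ʎ, ʐ, ʁ, ɖ/ as its extension in this inventory. No smaller conjunction from the listed features achieves this: [-nasal, -labial] alone would also admit /k, ts, ʂ, tʃ, …/; [+voice, -labial] alone would also admit /ɲ/; [+voice, -nasal] alone would also admit /β, w, v/; and checking the remaining two-feature bundles turns up none with this extension.

[+voice, -nasal, -labial]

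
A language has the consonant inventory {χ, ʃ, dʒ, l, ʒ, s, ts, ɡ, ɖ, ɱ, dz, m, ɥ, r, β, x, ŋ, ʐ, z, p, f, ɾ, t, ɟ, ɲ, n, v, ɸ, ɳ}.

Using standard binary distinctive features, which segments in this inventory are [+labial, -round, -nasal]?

β, p, f, v, ɸ

Checking each segment against [+labial], [-round], [-nasal]: /β/ (voiced bilabial fricative), /p/ (voiceless bilabial stop), /f/ (voiceless labiodental fricative), /v/ (voiced labiodental fricative), /ɸ/ (voiceless bilabial fricative) satisfy every feature; every other segment in the inventory fails at least one.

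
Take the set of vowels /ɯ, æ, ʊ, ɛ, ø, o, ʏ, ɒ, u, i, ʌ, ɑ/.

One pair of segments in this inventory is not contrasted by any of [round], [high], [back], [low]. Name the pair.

On the given features, /u/ and /ʊ/ have an identical profile: [+round], [+high], [+back], [-low]. No other two segments in the inventory coincide on all 4 features. (They do differ in [tense], which is not among the given features.)

u, ʊ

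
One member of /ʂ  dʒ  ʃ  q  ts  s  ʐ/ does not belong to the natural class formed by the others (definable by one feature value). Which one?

[strident] (equivalently [coronal], [dorsal]) groups all but one: /dʒ, ʐ, ts, s, ʃ, ʂ/ share [+strident] while /q/ (voiceless uvular stop) alone is [-strident]. Removing any other segment would not leave a single-feature class that excludes it.

q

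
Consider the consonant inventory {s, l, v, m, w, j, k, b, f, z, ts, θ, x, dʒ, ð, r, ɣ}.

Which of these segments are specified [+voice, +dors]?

Eliminate segments failing any feature: /s, k, f, ts, θ, x/ are [-voice]; /l, v, m, b, z, dʒ, ð, r/ are [-dorsal]. The remaining /w, j, ɣ/ satisfy [+voice], [+dorsal].

w, j, ɣ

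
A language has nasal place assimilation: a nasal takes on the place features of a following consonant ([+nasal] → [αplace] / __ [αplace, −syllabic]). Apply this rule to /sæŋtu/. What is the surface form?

/ŋ/ sits before the [+coronal] consonant /t/, so it takes on [+coronal] and surfaces as /n/. The rest of the form is unaffected: [sæntu].

[sæntu]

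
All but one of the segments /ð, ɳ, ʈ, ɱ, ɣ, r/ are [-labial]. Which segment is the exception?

ɱ

/ɳ, ð, ɣ, ʈ, r/ are all [-labial]; /ɱ/ (labiodental nasal) is [+labial].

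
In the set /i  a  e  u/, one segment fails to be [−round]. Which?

/a, e, i/ are all [−round]; /u/ (high back rounded tense vowel) is [+round].

u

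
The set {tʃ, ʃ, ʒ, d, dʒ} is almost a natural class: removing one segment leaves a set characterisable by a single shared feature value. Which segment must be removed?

d

[distributed] (equivalently [strident], [anterior]) groups all but one: /tʃ, ʒ, dʒ, ʃ/ share [+distributed] while /d/ (voiced alveolar stop) alone is [-distributed]. Removing any other segment would not leave a single-feature class that excludes it.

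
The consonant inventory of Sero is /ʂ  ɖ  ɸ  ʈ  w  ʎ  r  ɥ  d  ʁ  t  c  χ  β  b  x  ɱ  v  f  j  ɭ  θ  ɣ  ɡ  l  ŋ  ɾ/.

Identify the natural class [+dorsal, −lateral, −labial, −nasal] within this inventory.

Eliminate segments failing any feature: /ʂ, ɖ, ɸ, ʈ, r, d, t, β, b, ɱ, v, f, ɭ, θ, l, ɾ/ are [−dorsal]; /w, ɥ/ are [+labial]; /ʎ/ is [+lateral]; /ŋ/ is [+nasal]. The remaining /ʁ, c, χ, x, j, ɣ, ɡ/ satisfy [+dorsal], [−lateral], [−labial], [−nasal].

ʁ, c, χ, x, j, ɣ, ɡ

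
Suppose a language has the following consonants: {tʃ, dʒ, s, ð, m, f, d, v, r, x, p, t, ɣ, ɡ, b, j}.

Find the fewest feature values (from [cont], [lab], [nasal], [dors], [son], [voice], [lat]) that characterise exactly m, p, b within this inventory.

[−cont, +lab]

Every target segment is [−continuant], [+labial]; each remaining inventory member fails at least one of these. Each conjunct is needed — [+labial] alone would also admit /f, v/; [−continuant] alone would also admit /tʃ, dʒ, d, t, …/ — and no other single listed feature has exactly this extension, so two is the minimum.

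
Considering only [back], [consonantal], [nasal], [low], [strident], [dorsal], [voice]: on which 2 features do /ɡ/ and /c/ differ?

/ɡ/ (voiced velar stop) and /c/ (voiceless palatal stop) agree on [+consonantal], [-nasal], [-low], [-strident], [+dorsal]. They differ on [voice] (/ɡ/ [+], /c/ [-]), [back] (/ɡ/ [+], /c/ [-]).

[voice], [back]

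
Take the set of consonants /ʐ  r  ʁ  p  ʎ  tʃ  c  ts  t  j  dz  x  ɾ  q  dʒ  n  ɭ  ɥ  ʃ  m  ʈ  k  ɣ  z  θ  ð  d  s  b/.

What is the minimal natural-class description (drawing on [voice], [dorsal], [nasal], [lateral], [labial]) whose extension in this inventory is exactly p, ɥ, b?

[-nasal, +labial]

/p, ɥ, b/ are all [-nasal], [+labial], and no other segment in the inventory matches both values. Dropping any one of them over-generates: [+labial] alone would also admit /m/; [-nasal] alone would also admit /ʐ, r, ʁ, ʎ, …/. No other single listed feature picks out exactly this set either, so fewer than two features will not do.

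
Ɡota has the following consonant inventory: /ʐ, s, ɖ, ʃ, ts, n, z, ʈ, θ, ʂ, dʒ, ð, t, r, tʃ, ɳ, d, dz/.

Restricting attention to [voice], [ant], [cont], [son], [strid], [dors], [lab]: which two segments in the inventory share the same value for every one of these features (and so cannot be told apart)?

On the given features, /ʃ/ and /ʂ/ have an identical profile: [-voice], [-anterior], [+continuant], [-sonorant], [+strident], [-dorsal], [-labial]. No other two segments in the inventory coincide on all 7 features. (They do differ in [distributed], which is not among the given features.)

ʃ, ʂ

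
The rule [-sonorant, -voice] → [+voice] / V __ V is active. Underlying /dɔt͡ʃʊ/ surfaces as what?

Only /t͡ʃ/ occurs between two vowels (/ɔ/ __ /ʊ/) and matches the structural description. It is a voiceless postalveolar affricate, so [-sonorant, -voice] holds; changing it to [+voice] with all other features held fixed yields /d͡ʒ/ (voiced postalveolar affricate). No other segment meets both the structural description and the environment, so the output is [dɔd͡ʒʊ].

[dɔd͡ʒʊ]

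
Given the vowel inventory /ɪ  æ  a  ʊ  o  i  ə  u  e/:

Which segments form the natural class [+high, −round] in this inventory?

ɪ, i

Checking each segment against [+high], [−round]: /ɪ/ (high front unrounded lax vowel), /i/ (high front unrounded tense vowel) satisfy every feature; every other segment in the inventory fails at least one.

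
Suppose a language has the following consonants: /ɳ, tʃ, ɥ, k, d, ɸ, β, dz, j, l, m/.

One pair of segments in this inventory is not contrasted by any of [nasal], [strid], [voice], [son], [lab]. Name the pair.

l, j

On the given features, /l/ and /j/ have an identical profile: [-nasal], [-strident], [+voice], [+sonorant], [-labial]. No other two segments in the inventory coincide on all 5 features. (They do differ in [lateral] and [dorsal], which are not among the given features.)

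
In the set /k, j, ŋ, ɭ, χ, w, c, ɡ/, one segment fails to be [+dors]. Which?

ɭ

/χ, ɡ, ŋ, c, j, w, k/ are all [+dorsal]; /ɭ/ (retroflex lateral approximant) is [−dorsal].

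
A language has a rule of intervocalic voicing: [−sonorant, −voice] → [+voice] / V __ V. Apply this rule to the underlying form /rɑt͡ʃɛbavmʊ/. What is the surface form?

[rɑd͡ʒɛbavmʊ]

/t͡ʃ/ satisfies [−sonorant, −voice] and sits in V __ V. The [+voice] counterpart of the voiceless postalveolar affricate is /d͡ʒ/. Other segments in /rɑt͡ʃɛbavmʊ/ either fail the structural description or are not in the environment, so the surface form is [rɑd͡ʒɛbavmʊ].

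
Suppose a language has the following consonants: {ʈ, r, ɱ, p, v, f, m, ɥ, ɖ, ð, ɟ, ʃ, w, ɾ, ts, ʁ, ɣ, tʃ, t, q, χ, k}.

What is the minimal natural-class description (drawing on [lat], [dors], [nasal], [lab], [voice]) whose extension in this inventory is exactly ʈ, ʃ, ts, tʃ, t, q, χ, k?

The class [-voice], [-labial] has exactly /ʈ, ʃ, ts, tʃ, t, q, χ, k/ as its extension in this inventory. No smaller conjunction from the listed features achieves this: [-labial] alone would also admit /r, ɖ, ð, ɟ, …/; [-voice] alone would also admit /p, f/; and checking the remaining single features turns up none with this extension.

[-voice, -lab]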